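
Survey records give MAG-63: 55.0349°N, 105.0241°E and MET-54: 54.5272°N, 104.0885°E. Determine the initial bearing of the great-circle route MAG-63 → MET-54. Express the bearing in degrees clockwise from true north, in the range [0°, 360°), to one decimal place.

Δλ = -0.9356°
y = sin Δλ · cos φ₂ = -0.009476
x = cos φ₁ sin φ₂ − sin φ₁ cos φ₂ cos Δλ = -0.008798
θ = atan2(y, x) = -132.8744° → 227.1256° (mod 360°)

227.1°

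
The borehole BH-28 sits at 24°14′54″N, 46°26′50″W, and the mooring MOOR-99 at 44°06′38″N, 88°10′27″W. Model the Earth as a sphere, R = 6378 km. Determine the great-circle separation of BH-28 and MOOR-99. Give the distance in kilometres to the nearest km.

4369 km

BH-28: φ = +24.24833°, λ = -46.44722°
MOOR-99: φ = +44.11056°, λ = -88.17417°
Δφ = 19.8622°,  Δλ = -41.7269°
a = sin²(Δφ/2) + cos φ₁ cos φ₂ sin²(Δλ/2) = 0.112778
c = 2·arcsin(√a) = 0.684961 rad = 39.2454°
d = R·c = 6378 × 0.684961 = 4368.7 km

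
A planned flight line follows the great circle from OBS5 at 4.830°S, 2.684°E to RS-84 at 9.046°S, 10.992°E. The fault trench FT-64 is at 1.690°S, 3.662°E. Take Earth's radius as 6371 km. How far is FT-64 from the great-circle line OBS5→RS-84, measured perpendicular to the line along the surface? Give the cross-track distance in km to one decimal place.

359.8 km

δ₁₃ = central angle OBS5→FT-64 = 0.057391 rad  (haversine)
θ₁₃ = bearing OBS5→FT-64 = 17.304°,  θ₁₂ = bearing OBS5→RS-84 = 117.533°
dₓₜ = R·arcsin(sin δ₁₃ · sin(θ₁₃ − θ₁₂)) = 6371·arcsin(0.05736·sin(-100.230°)) = -359.821 km
|dₓₜ| = 359.821 km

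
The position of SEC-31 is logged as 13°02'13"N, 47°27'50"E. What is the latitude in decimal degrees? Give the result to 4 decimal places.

13.0369°N

13° + 2′/60 + 13″/3600 = 13 + 0.03333 + 0.00361 = 13.0369°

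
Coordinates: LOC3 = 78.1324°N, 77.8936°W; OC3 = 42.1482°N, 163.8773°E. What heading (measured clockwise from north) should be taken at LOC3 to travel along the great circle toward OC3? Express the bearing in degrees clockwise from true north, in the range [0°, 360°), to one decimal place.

Δλ = -118.2291°
y = sin Δλ · cos φ₂ = -0.653231
x = cos φ₁ sin φ₂ − sin φ₁ cos φ₂ cos Δλ = 0.481193
θ = atan2(y, x) = -53.6233° → 306.3767° (mod 360°)

306.4°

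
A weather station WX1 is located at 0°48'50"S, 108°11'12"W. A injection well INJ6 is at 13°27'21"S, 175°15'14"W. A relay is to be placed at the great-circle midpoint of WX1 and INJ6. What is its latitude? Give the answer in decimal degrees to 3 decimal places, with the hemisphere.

WX1: φ = -0.81389°, λ = -108.18667°
INJ6: φ = -13.45583°, λ = -175.25389°
Bx = cos φ₂ cos Δλ = 0.378955,  By = cos φ₂ sin Δλ = -0.895682
φₘ = atan2(sin φ₁ + sin φ₂, √((cos φ₁ + Bx)² + By²)) = -8.53984°
λₘ = λ₁ + atan2(By, cos φ₁ + Bx) = -141.19379°

8.540°S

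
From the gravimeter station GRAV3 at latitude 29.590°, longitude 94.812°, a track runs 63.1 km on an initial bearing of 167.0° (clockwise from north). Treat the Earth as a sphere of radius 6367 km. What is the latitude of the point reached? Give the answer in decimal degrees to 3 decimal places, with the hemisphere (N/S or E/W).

δ = d/R = 63.1/6367 = 0.009910 rad
φ₂ = arcsin(sin φ₁ cos δ + cos φ₁ sin δ cos θ)
   = arcsin(0.49379·0.99995 + 0.86958·0.00991·-0.97437) = 29.03665°
λ₂ = λ₁ + atan2(sin θ sin δ cos φ₁, cos δ − sin φ₁ sin φ₂) = 94.95809°

29.037°N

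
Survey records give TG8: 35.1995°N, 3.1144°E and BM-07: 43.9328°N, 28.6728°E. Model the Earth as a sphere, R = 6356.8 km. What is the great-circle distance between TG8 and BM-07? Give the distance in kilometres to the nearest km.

2378 km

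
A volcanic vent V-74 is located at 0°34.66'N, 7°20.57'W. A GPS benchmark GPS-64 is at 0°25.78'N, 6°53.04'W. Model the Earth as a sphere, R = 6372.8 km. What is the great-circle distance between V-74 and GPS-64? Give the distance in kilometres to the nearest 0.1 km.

V-74: φ = +0.57767°, λ = -7.34283°
GPS-64: φ = +0.42967°, λ = -6.88400°
Δφ = -0.1480°,  Δλ = 0.4588°
a = sin²(Δφ/2) + cos φ₁ cos φ₂ sin²(Δλ/2) = 0.000018
c = 2·arcsin(√a) = 0.008414 rad = 0.4821°
d = R·c = 6372.8 × 0.008414 = 53.6 km

53.6 km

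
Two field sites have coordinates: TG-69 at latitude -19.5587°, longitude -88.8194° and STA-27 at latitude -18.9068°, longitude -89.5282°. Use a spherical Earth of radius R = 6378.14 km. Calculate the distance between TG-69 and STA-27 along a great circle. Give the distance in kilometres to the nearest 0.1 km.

104.0 km

Δφ = 0.6519°,  Δλ = -0.7088°
a = sin²(Δφ/2) + cos φ₁ cos φ₂ sin²(Δλ/2) = 0.000066
c = 2·arcsin(√a) = 0.016306 rad = 0.9343°
d = R·c = 6378.14 × 0.016306 = 104.0 km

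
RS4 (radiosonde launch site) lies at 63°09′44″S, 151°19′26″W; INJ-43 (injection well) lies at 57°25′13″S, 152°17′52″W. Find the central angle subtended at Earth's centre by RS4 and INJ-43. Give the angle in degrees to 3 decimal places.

RS4: φ = -63.16222°, λ = -151.32389°
INJ-43: φ = -57.42028°, λ = -152.29778°
Δφ = 5.7419°,  Δλ = -0.9739°
a = sin²(Δφ/2) + cos φ₁ cos φ₂ sin²(Δλ/2) = 0.002526
c = 2·arcsin(√a) = 0.100566 rad = 5.7620°

5.762°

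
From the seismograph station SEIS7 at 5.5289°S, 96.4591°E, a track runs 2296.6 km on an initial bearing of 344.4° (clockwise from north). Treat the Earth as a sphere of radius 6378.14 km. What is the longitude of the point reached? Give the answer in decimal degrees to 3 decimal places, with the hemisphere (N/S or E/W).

δ = d/R = 2296.6/6378.14 = 0.360074 rad
φ₂ = arcsin(sin φ₁ cos δ + cos φ₁ sin δ cos θ)
   = arcsin(-0.09635·0.93587 + 0.99535·0.35234·0.96316) = 14.33647°
λ₂ = λ₁ + atan2(sin θ sin δ cos φ₁, cos δ − sin φ₁ sin φ₂) = 90.84674°

90.847°E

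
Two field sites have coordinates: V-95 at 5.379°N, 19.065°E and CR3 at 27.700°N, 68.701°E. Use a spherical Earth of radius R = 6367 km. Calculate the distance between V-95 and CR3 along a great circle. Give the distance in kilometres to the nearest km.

Δφ = 22.3210°,  Δλ = 49.6360°
a = sin²(Δφ/2) + cos φ₁ cos φ₂ sin²(Δλ/2) = 0.192766
c = 2·arcsin(√a) = 0.909085 rad = 52.0867°
d = R·c = 6367 × 0.909085 = 5788.1 km

5788 km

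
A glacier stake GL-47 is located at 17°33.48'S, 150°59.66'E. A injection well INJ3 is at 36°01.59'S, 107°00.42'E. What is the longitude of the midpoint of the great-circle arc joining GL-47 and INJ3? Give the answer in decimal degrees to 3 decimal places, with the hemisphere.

130.900°E

GL-47: φ = -17.55800°, λ = +150.99433°
INJ3: φ = -36.02650°, λ = +107.00700°
Bx = cos φ₂ cos Δλ = 0.581887,  By = cos φ₂ sin Δλ = -0.561673
φₘ = atan2(sin φ₁ + sin φ₂, √((cos φ₁ + Bx)² + By²)) = -28.55948°
λₘ = λ₁ + atan2(By, cos φ₁ + Bx) = 130.89982°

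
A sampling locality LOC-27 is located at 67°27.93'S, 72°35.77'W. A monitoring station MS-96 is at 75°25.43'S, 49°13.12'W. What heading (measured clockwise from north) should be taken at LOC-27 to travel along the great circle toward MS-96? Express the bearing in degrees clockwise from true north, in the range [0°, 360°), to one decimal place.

147.6°

LOC-27: φ = -67.46550°, λ = -72.59617°
MS-96: φ = -75.42383°, λ = -49.21867°
Δλ = 23.3775°
y = sin Δλ · cos φ₂ = 0.099858
x = cos φ₁ sin φ₂ − sin φ₁ cos φ₂ cos Δλ = -0.157535
θ = atan2(y, x) = 147.6302° → 147.6302° (mod 360°)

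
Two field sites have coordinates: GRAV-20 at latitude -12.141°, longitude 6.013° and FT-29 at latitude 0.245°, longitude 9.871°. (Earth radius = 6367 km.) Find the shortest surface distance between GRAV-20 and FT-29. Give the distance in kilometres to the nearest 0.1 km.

Δφ = 12.3860°,  Δλ = 3.8580°
a = sin²(Δφ/2) + cos φ₁ cos φ₂ sin²(Δλ/2) = 0.012745
c = 2·arcsin(√a) = 0.226273 rad = 12.9645°
d = R·c = 6367 × 0.226273 = 1440.7 km

1440.7 km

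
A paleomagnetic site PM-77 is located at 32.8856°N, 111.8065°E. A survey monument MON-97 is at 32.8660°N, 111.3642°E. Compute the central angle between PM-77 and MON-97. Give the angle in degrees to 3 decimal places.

0.372°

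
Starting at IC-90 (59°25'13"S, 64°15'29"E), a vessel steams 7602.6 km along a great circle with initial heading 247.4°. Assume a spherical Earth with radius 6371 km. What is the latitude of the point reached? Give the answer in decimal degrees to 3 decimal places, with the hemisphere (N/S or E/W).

29.938°S

IC-90: φ = -59.42028°, λ = +64.25806°
δ = d/R = 7602.6/6371 = 1.193313 rad
φ₂ = arcsin(sin φ₁ cos δ + cos φ₁ sin δ cos θ)
   = arcsin(-0.86092·0.36858 + 0.50874·0.92960·-0.38430) = -29.93789°
λ₂ = λ₁ + atan2(sin θ sin δ cos φ₁, cos δ − sin φ₁ sin φ₂) = -33.70464°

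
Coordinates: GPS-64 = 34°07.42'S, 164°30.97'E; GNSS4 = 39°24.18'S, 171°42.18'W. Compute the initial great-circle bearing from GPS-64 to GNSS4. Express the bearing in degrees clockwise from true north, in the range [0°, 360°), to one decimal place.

112.5°

GPS-64: φ = -34.12367°, λ = +164.51617°
GNSS4: φ = -39.40300°, λ = -171.70300°
Δλ = 23.7808°
y = sin Δλ · cos φ₂ = 0.311583
x = cos φ₁ sin φ₂ − sin φ₁ cos φ₂ cos Δλ = -0.128815
θ = atan2(y, x) = 112.4613° → 112.4613° (mod 360°)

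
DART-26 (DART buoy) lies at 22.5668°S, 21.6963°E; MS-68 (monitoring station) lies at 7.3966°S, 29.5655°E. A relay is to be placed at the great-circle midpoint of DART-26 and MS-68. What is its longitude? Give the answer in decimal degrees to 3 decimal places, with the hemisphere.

Bx = cos φ₂ cos Δλ = 0.982340,  By = cos φ₂ sin Δλ = 0.135773
φₘ = atan2(sin φ₁ + sin φ₂, √((cos φ₁ + Bx)² + By²)) = -15.01546°
λₘ = λ₁ + atan2(By, cos φ₁ + Bx) = 25.77133°

25.771°E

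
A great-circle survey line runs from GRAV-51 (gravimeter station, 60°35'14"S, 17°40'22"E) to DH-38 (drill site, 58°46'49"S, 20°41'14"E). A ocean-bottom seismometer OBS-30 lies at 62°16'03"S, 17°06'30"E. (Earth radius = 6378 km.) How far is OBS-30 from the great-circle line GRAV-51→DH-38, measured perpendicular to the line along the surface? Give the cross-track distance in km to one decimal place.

101.9 km

GRAV-51: φ = -60.58722°, λ = +17.67278°
DH-38: φ = -58.78028°, λ = +20.68722°
OBS-30: φ = -62.26750°, λ = +17.10833°
δ₁₃ = central angle GRAV-51→OBS-30 = 0.029702 rad  (haversine)
θ₁₃ = bearing GRAV-51→OBS-30 = 188.880°,  θ₁₂ = bearing GRAV-51→DH-38 = 41.409°
dₓₜ = R·arcsin(sin δ₁₃ · sin(θ₁₃ − θ₁₂)) = 6378·arcsin(0.02970·sin(147.470°)) = 101.858 km
|dₓₜ| = 101.858 km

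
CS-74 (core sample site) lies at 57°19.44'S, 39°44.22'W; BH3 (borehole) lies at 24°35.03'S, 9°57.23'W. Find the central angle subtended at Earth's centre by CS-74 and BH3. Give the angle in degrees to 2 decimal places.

39.08°

CS-74: φ = -57.32400°, λ = -39.73700°
BH3: φ = -24.58383°, λ = -9.95383°
Δφ = 32.7402°,  Δλ = 29.7832°
a = sin²(Δφ/2) + cos φ₁ cos φ₂ sin²(Δλ/2) = 0.111858
c = 2·arcsin(√a) = 0.682048 rad = 39.0785°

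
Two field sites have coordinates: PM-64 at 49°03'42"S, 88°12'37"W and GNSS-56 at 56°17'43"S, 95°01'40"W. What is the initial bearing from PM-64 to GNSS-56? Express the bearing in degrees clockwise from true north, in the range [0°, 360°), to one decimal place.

PM-64: φ = -49.06167°, λ = -88.21028°
GNSS-56: φ = -56.29528°, λ = -95.02778°
Δλ = -6.8175°
y = sin Δλ · cos φ₂ = -0.065872
x = cos φ₁ sin φ₂ − sin φ₁ cos φ₂ cos Δλ = -0.128879
θ = atan2(y, x) = -152.9277° → 207.0723° (mod 360°)

207.1°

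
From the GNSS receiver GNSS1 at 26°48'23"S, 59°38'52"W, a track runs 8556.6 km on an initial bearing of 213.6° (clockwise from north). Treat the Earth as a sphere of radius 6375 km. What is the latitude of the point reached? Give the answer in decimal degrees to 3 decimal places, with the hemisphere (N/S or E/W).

55.717°S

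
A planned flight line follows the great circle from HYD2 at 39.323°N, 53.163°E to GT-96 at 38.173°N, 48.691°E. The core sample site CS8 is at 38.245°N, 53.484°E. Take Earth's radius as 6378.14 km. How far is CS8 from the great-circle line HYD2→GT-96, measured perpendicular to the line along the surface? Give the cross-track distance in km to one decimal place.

δ₁₃ = central angle HYD2→CS8 = 0.019315 rad  (haversine)
θ₁₃ = bearing HYD2→CS8 = 166.831°,  θ₁₂ = bearing HYD2→GT-96 = 253.160°
dₓₜ = R·arcsin(sin δ₁₃ · sin(θ₁₃ − θ₁₂)) = 6378.14·arcsin(0.01931·sin(-86.329°)) = -122.940 km
|dₓₜ| = 122.940 km

122.9 km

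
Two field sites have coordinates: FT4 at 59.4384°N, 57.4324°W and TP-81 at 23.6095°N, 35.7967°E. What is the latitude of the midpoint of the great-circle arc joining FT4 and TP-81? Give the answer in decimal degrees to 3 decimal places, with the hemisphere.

50.974°N

Bx = cos φ₂ cos Δλ = -0.051614,  By = cos φ₂ sin Δλ = 0.914842
φₘ = atan2(sin φ₁ + sin φ₂, √((cos φ₁ + Bx)² + By²)) = 50.97372°
λₘ = λ₁ + atan2(By, cos φ₁ + Bx) = 6.03112°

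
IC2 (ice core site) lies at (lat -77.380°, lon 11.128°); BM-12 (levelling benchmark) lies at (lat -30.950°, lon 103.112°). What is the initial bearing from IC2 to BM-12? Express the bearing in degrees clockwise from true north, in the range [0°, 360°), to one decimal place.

Δλ = 91.9840°
y = sin Δλ · cos φ₂ = 0.857102
x = cos φ₁ sin φ₂ − sin φ₁ cos φ₂ cos Δλ = -0.141338
θ = atan2(y, x) = 99.3639° → 99.3639° (mod 360°)

99.4°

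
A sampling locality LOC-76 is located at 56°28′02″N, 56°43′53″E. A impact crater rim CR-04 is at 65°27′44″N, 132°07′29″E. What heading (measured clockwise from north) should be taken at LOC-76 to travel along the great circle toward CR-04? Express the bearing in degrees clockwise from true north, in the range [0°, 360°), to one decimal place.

LOC-76: φ = +56.46722°, λ = +56.73139°
CR-04: φ = +65.46222°, λ = +132.12472°
Δλ = 75.3933°
y = sin Δλ · cos φ₂ = 0.401871
x = cos φ₁ sin φ₂ − sin φ₁ cos φ₂ cos Δλ = 0.415225
θ = atan2(y, x) = 44.0637° → 44.0637° (mod 360°)

44.1°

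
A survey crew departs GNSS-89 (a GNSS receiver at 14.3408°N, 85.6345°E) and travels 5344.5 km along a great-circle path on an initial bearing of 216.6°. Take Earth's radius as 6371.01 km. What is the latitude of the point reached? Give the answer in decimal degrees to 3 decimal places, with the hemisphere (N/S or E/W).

24.398°S

δ = d/R = 5344.5/6371.01 = 0.838878 rad
φ₂ = arcsin(sin φ₁ cos δ + cos φ₁ sin δ cos θ)
   = arcsin(0.24769·0.66830 + 0.96884·0.74389·-0.80282) = -24.39793°
λ₂ = λ₁ + atan2(sin θ sin δ cos φ₁, cos δ − sin φ₁ sin φ₂) = 56.48963°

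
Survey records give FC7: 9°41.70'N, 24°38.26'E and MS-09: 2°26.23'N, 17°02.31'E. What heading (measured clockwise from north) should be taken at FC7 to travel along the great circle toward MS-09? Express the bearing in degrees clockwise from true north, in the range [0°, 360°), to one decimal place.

226.6°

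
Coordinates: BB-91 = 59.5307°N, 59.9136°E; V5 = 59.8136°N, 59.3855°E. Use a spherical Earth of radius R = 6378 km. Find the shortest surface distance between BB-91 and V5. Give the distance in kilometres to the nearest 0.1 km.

Δφ = 0.2829°,  Δλ = -0.5281°
a = sin²(Δφ/2) + cos φ₁ cos φ₂ sin²(Δλ/2) = 0.000012
c = 2·arcsin(√a) = 0.006785 rad = 0.3888°
d = R·c = 6378 × 0.006785 = 43.3 km

43.3 km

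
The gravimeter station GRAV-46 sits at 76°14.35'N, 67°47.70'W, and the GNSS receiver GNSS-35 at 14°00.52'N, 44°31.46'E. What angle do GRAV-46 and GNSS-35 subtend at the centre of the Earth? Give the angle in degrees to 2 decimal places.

81.52°

GRAV-46: φ = +76.23917°, λ = -67.79500°
GNSS-35: φ = +14.00867°, λ = +44.52433°
Δφ = -62.2305°,  Δλ = 112.3193°
a = sin²(Δφ/2) + cos φ₁ cos φ₂ sin²(Δλ/2) = 0.426264
c = 2·arcsin(√a) = 1.422785 rad = 81.5196°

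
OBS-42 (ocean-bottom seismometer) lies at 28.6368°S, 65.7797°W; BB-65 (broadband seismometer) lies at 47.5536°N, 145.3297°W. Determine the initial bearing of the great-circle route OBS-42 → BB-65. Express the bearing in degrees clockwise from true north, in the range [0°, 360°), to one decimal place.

Δλ = -79.5500°
y = sin Δλ · cos φ₂ = -0.663706
x = cos φ₁ sin φ₂ − sin φ₁ cos φ₂ cos Δλ = 0.706311
θ = atan2(y, x) = -43.2188° → 316.7812° (mod 360°)

316.8°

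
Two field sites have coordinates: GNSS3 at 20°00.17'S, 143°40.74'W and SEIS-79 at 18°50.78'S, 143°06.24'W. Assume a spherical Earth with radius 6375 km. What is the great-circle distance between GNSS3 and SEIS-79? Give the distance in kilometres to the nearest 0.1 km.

GNSS3: φ = -20.00283°, λ = -143.67900°
SEIS-79: φ = -18.84633°, λ = -143.10400°
Δφ = 1.1565°,  Δλ = 0.5750°
a = sin²(Δφ/2) + cos φ₁ cos φ₂ sin²(Δλ/2) = 0.000124
c = 2·arcsin(√a) = 0.022293 rad = 1.2773°
d = R·c = 6375 × 0.022293 = 142.1 km

142.1 km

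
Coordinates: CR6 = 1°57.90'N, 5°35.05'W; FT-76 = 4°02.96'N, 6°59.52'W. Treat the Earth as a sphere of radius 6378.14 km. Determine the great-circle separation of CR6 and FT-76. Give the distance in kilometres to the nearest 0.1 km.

CR6: φ = +1.96500°, λ = -5.58417°
FT-76: φ = +4.04933°, λ = -6.99200°
Δφ = 2.0843°,  Δλ = -1.4078°
a = sin²(Δφ/2) + cos φ₁ cos φ₂ sin²(Δλ/2) = 0.000481
c = 2·arcsin(√a) = 0.043880 rad = 2.5141°
d = R·c = 6378.14 × 0.043880 = 279.9 km

279.9 km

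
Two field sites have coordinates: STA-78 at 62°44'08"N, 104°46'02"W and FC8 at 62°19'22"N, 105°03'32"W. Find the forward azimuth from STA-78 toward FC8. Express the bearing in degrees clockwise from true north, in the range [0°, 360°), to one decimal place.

STA-78: φ = +62.73556°, λ = -104.76722°
FC8: φ = +62.32278°, λ = -105.05889°
Δλ = -0.2917°
y = sin Δλ · cos φ₂ = -0.002364
x = cos φ₁ sin φ₂ − sin φ₁ cos φ₂ cos Δλ = -0.007199
θ = atan2(y, x) = -161.8172° → 198.1828° (mod 360°)

198.2°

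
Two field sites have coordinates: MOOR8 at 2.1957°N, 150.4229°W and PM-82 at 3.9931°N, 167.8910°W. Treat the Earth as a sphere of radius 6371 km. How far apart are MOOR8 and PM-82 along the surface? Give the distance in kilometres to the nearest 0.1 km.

1949.7 km

Δφ = 1.7974°,  Δλ = -17.4681°
a = sin²(Δφ/2) + cos φ₁ cos φ₂ sin²(Δλ/2) = 0.023231
c = 2·arcsin(√a) = 0.306027 rad = 17.5341°
d = R·c = 6371 × 0.306027 = 1949.7 km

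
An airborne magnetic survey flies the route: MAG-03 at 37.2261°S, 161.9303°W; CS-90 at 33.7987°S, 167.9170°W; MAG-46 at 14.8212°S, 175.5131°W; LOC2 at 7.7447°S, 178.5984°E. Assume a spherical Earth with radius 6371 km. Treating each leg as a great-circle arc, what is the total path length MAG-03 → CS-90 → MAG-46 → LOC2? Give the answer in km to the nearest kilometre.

MAG-03→CS-90: c = 0.103945 rad, d = 662.23 km
CS-90→MAG-46: c = 0.352256 rad, d = 2244.23 km
MAG-46→LOC2: c = 0.159366 rad, d = 1015.32 km
Total = 662.23 + 2244.23 + 1015.32 = 3921.78 km

3922 km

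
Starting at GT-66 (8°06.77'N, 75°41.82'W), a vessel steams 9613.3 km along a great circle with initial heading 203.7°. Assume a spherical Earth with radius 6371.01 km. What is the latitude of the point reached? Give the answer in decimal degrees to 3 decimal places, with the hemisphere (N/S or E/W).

GT-66: φ = +8.11283°, λ = -75.69700°
δ = d/R = 9613.3/6371.01 = 1.508913 rad
φ₂ = arcsin(sin φ₁ cos δ + cos φ₁ sin δ cos θ)
   = arcsin(0.14112·0.06184 + 0.98999·0.99809·-0.91566) = -63.64181°
λ₂ = λ₁ + atan2(sin θ sin δ cos φ₁, cos δ − sin φ₁ sin φ₂) = -140.33138°

63.642°S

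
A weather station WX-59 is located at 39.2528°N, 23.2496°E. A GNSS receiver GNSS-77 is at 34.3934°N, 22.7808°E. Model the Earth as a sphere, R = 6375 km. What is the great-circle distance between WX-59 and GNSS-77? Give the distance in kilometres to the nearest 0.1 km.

542.3 km

Δφ = -4.8594°,  Δλ = -0.4688°
a = sin²(Δφ/2) + cos φ₁ cos φ₂ sin²(Δλ/2) = 0.001808
c = 2·arcsin(√a) = 0.085065 rad = 4.8738°
d = R·c = 6375 × 0.085065 = 542.3 km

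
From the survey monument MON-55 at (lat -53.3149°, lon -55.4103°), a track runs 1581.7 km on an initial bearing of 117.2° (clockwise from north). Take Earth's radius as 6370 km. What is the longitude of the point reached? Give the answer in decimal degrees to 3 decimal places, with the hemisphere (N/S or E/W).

31.326°W

δ = d/R = 1581.7/6370 = 0.248305 rad
φ₂ = arcsin(sin φ₁ cos δ + cos φ₁ sin δ cos θ)
   = arcsin(-0.80193·0.96933 + 0.59742·0.24576·-0.45710) = -57.61285°
λ₂ = λ₁ + atan2(sin θ sin δ cos φ₁, cos δ − sin φ₁ sin φ₂) = -31.32593°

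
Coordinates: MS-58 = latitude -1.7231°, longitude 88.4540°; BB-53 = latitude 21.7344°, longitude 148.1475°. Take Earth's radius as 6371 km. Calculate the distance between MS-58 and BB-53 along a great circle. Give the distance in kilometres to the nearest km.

Δφ = 23.4575°,  Δλ = 59.6935°
a = sin²(Δφ/2) + cos φ₁ cos φ₂ sin²(Δλ/2) = 0.271297
c = 2·arcsin(√a) = 1.095721 rad = 62.7802°
d = R·c = 6371 × 1.095721 = 6980.8 km

6981 km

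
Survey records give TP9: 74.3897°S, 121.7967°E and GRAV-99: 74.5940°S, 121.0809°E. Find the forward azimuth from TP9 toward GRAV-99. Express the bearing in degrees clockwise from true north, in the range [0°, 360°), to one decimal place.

222.8°

Δλ = -0.7158°
y = sin Δλ · cos φ₂ = -0.003319
x = cos φ₁ sin φ₂ − sin φ₁ cos φ₂ cos Δλ = -0.003586
θ = atan2(y, x) = -137.2136° → 222.7864° (mod 360°)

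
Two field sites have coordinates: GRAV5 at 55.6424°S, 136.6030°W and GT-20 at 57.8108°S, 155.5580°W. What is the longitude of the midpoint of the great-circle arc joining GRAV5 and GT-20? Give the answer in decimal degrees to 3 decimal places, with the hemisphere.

Bx = cos φ₂ cos Δλ = 0.503830,  By = cos φ₂ sin Δλ = -0.173040
φₘ = atan2(sin φ₁ + sin φ₂, √((cos φ₁ + Bx)² + By²)) = -57.08650°
λₘ = λ₁ + atan2(By, cos φ₁ + Bx) = -145.80465°

145.805°W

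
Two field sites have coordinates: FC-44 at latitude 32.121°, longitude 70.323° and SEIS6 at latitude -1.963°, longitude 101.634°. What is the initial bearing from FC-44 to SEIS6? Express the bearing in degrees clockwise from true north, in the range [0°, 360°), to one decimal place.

Δλ = 31.3110°
y = sin Δλ · cos φ₂ = 0.519378
x = cos φ₁ sin φ₂ − sin φ₁ cos φ₂ cos Δλ = -0.483015
θ = atan2(y, x) = 132.9224° → 132.9224° (mod 360°)

132.9°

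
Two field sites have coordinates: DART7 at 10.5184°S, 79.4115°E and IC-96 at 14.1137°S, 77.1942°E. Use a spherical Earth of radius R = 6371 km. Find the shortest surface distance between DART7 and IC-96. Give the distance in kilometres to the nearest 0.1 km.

466.7 km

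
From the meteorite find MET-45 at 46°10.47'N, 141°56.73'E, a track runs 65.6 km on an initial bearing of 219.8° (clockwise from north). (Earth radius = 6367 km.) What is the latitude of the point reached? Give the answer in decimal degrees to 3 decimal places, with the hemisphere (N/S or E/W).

MET-45: φ = +46.17450°, λ = +141.94550°
δ = d/R = 65.6/6367 = 0.010303 rad
φ₂ = arcsin(sin φ₁ cos δ + cos φ₁ sin δ cos θ)
   = arcsin(0.72145·0.99995 + 0.69246·0.01030·-0.76828) = 45.71968°
λ₂ = λ₁ + atan2(sin θ sin δ cos φ₁, cos δ − sin φ₁ sin φ₂) = 141.40427°

45.720°N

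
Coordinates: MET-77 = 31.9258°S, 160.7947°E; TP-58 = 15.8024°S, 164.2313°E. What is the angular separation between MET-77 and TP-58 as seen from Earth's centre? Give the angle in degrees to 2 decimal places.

16.42°

Δφ = 16.1234°,  Δλ = 3.4366°
a = sin²(Δφ/2) + cos φ₁ cos φ₂ sin²(Δλ/2) = 0.020401
c = 2·arcsin(√a) = 0.286647 rad = 16.4237°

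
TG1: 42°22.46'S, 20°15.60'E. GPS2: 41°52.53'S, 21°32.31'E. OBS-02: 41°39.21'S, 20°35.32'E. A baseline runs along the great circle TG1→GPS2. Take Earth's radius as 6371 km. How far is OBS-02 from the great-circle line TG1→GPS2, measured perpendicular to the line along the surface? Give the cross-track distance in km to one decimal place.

58.6 km

TG1: φ = -42.37433°, λ = +20.26000°
GPS2: φ = -41.87550°, λ = +21.53850°
OBS-02: φ = -41.65350°, λ = +20.58867°
δ₁₃ = central angle TG1→OBS-02 = 0.013283 rad  (haversine)
θ₁₃ = bearing TG1→OBS-02 = 18.825°,  θ₁₂ = bearing TG1→GPS2 = 62.683°
dₓₜ = R·arcsin(sin δ₁₃ · sin(θ₁₃ − θ₁₂)) = 6371·arcsin(0.01328·sin(-43.858°)) = -58.635 km
|dₓₜ| = 58.635 km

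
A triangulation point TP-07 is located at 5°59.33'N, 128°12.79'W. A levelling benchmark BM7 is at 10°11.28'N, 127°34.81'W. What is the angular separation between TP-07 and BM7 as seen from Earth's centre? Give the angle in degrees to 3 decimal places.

TP-07: φ = +5.98883°, λ = -128.21317°
BM7: φ = +10.18800°, λ = -127.58017°
Δφ = 4.1992°,  Δλ = 0.6330°
a = sin²(Δφ/2) + cos φ₁ cos φ₂ sin²(Δλ/2) = 0.001372
c = 2·arcsin(√a) = 0.074101 rad = 4.2457°

4.246°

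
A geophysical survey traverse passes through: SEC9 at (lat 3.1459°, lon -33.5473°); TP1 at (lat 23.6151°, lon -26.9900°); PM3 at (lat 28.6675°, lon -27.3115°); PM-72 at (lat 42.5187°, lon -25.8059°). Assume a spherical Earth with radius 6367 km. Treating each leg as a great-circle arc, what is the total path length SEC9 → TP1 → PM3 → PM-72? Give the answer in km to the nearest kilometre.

4489 km

SEC9→TP1: c = 0.373995 rad, d = 2381.22 km
TP1→PM3: c = 0.088325 rad, d = 562.36 km
PM3→PM-72: c = 0.242680 rad, d = 1545.14 km
Total = 2381.22 + 562.36 + 1545.14 = 4488.73 km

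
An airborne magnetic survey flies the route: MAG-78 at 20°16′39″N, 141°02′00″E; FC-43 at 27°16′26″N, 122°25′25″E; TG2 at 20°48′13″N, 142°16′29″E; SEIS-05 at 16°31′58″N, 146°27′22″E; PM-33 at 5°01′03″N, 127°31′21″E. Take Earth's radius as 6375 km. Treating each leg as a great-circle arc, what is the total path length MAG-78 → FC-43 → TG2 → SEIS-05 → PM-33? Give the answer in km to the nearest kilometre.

7263 km

MAG-78: φ = +20.27750°, λ = +141.03333°
FC-43: φ = +27.27389°, λ = +122.42361°
TG2: φ = +20.80361°, λ = +142.27472°
SEIS-05: φ = +16.53278°, λ = +146.45611°
PM-33: φ = +5.01750°, λ = +127.52250°
MAG-78→FC-43: c = 0.320871 rad, d = 2045.55 km
FC-43→TG2: c = 0.335462 rad, d = 2138.57 km
TG2→SEIS-05: c = 0.101653 rad, d = 648.04 km
SEIS-05→PM-33: c = 0.381245 rad, d = 2430.43 km
Total = 2045.55 + 2138.57 + 648.04 + 2430.43 = 7262.60 km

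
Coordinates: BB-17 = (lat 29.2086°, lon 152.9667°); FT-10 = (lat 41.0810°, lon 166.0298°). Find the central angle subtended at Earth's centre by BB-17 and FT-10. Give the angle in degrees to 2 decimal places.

Δφ = 11.8724°,  Δλ = 13.0631°
a = sin²(Δφ/2) + cos φ₁ cos φ₂ sin²(Δλ/2) = 0.019209
c = 2·arcsin(√a) = 0.278089 rad = 15.9333°

15.93°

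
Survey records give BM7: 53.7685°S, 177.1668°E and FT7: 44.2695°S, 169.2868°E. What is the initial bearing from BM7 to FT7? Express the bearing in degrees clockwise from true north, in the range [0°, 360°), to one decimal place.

328.4°

Δλ = -7.8800°
y = sin Δλ · cos φ₂ = -0.098172
x = cos φ₁ sin φ₂ − sin φ₁ cos φ₂ cos Δλ = 0.159576
θ = atan2(y, x) = -31.5999° → 328.4001° (mod 360°)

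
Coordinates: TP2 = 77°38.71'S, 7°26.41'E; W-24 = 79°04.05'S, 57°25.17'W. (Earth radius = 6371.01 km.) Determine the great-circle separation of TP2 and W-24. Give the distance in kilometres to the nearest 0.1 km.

TP2: φ = -77.64517°, λ = +7.44017°
W-24: φ = -79.06750°, λ = -57.41950°
Δφ = -1.4223°,  Δλ = -64.8597°
a = sin²(Δφ/2) + cos φ₁ cos φ₂ sin²(Δλ/2) = 0.011824
c = 2·arcsin(√a) = 0.217906 rad = 12.4851°
d = R·c = 6371.01 × 0.217906 = 1388.3 km

1388.3 km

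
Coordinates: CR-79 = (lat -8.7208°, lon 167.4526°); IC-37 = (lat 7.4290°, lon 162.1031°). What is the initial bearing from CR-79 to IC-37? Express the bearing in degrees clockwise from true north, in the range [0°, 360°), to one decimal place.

341.6°

Δλ = -5.3495°
y = sin Δλ · cos φ₂ = -0.092448
x = cos φ₁ sin φ₂ − sin φ₁ cos φ₂ cos Δλ = 0.277495
θ = atan2(y, x) = -18.4256° → 341.5744° (mod 360°)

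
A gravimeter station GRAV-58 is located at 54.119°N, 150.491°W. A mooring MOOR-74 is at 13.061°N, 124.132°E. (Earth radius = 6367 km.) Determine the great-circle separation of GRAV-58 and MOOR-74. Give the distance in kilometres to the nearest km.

Δφ = -41.0580°,  Δλ = -85.3770°
a = sin²(Δφ/2) + cos φ₁ cos φ₂ sin²(Δλ/2) = 0.385439
c = 2·arcsin(√a) = 1.339622 rad = 76.7547°
d = R·c = 6367 × 1.339622 = 8529.4 km

8529 km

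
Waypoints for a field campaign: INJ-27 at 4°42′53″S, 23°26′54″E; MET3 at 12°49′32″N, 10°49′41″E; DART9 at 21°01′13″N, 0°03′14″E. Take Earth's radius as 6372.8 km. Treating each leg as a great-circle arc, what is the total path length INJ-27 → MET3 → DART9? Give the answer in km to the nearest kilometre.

3862 km

INJ-27: φ = -4.71472°, λ = +23.44833°
MET3: φ = +12.82556°, λ = +10.82806°
DART9: φ = +21.02028°, λ = +0.05389°
INJ-27→MET3: c = 0.376309 rad, d = 2398.14 km
MET3→DART9: c = 0.229656 rad, d = 1463.55 km
Total = 2398.14 + 1463.55 = 3861.70 km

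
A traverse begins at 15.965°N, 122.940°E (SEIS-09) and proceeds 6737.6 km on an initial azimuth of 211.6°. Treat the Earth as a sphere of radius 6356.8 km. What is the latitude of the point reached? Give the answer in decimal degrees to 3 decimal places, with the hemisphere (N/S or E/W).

35.438°S

δ = d/R = 6737.6/6356.8 = 1.059904 rad
φ₂ = arcsin(sin φ₁ cos δ + cos φ₁ sin δ cos θ)
   = arcsin(0.27505·0.48896 + 0.96143·0.87231·-0.85173) = -35.43825°
λ₂ = λ₁ + atan2(sin θ sin δ cos φ₁, cos δ − sin φ₁ sin φ₂) = 88.81435°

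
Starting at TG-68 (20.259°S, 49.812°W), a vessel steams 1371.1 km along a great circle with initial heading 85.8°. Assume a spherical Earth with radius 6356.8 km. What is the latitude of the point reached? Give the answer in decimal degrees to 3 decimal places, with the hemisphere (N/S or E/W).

δ = d/R = 1371.1/6356.8 = 0.215690 rad
φ₂ = arcsin(sin φ₁ cos δ + cos φ₁ sin δ cos θ)
   = arcsin(-0.34626·0.97683 + 0.93814·0.21402·0.07324) = -18.87691°
λ₂ = λ₁ + atan2(sin θ sin δ cos φ₁, cos δ − sin φ₁ sin φ₂) = -36.77504°

18.877°S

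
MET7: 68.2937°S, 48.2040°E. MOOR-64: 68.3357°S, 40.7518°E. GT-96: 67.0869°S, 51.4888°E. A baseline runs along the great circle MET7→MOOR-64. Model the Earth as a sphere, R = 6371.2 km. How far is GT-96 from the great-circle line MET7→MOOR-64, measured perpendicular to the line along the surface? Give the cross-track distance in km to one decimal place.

119.3 km

δ₁₃ = central angle MET7→GT-96 = 0.030279 rad  (haversine)
θ₁₃ = bearing MET7→GT-96 = 47.465°,  θ₁₂ = bearing MET7→MOOR-64 = 265.664°
dₓₜ = R·arcsin(sin δ₁₃ · sin(θ₁₃ − θ₁₂)) = 6371.2·arcsin(0.03027·sin(-218.199°)) = 119.287 km
|dₓₜ| = 119.287 km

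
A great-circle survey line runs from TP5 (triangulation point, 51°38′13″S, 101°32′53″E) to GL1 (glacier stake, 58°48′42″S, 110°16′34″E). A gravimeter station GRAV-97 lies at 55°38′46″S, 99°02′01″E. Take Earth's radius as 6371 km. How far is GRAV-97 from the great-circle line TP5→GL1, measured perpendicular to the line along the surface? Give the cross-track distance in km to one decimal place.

TP5: φ = -51.63694°, λ = +101.54806°
GL1: φ = -58.81167°, λ = +110.27611°
GRAV-97: φ = -55.64611°, λ = +99.03361°
δ₁₃ = central angle TP5→GRAV-97 = 0.074641 rad  (haversine)
θ₁₃ = bearing TP5→GRAV-97 = 199.389°,  θ₁₂ = bearing TP5→GL1 = 148.769°
dₓₜ = R·arcsin(sin δ₁₃ · sin(θ₁₃ − θ₁₂)) = 6371·arcsin(0.07457·sin(50.620°)) = 367.430 km
|dₓₜ| = 367.430 km

367.4 km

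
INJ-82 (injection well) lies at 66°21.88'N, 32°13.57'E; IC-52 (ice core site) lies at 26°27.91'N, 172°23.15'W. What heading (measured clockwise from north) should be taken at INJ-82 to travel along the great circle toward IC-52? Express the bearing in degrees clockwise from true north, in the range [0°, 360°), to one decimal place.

22.0°

INJ-82: φ = +66.36467°, λ = +32.22617°
IC-52: φ = +26.46517°, λ = -172.38583°
Δλ = 155.3880°
y = sin Δλ · cos φ₂ = 0.372827
x = cos φ₁ sin φ₂ − sin φ₁ cos φ₂ cos Δλ = 0.924273
θ = atan2(y, x) = 21.9679° → 21.9679° (mod 360°)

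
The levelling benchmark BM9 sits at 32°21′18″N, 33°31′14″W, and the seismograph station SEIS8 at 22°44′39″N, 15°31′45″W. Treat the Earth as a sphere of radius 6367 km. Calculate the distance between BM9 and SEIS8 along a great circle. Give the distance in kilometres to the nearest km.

BM9: φ = +32.35500°, λ = -33.52056°
SEIS8: φ = +22.74417°, λ = -15.52917°
Δφ = -9.6108°,  Δλ = 17.9914°
a = sin²(Δφ/2) + cos φ₁ cos φ₂ sin²(Δλ/2) = 0.026065
c = 2·arcsin(√a) = 0.324310 rad = 18.5816°
d = R·c = 6367 × 0.324310 = 2064.9 km

2065 km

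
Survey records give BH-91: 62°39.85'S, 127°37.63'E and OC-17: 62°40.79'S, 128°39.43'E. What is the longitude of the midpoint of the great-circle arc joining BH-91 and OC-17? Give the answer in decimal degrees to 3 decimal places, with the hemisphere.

128.142°E

BH-91: φ = -62.66417°, λ = +127.62717°
OC-17: φ = -62.67983°, λ = +128.65717°
Bx = cos φ₂ cos Δλ = 0.458888,  By = cos φ₂ sin Δλ = 0.008250
φₘ = atan2(sin φ₁ + sin φ₂, √((cos φ₁ + Bx)² + By²)) = -62.67294°
λₘ = λ₁ + atan2(By, cos φ₁ + Bx) = 128.14203°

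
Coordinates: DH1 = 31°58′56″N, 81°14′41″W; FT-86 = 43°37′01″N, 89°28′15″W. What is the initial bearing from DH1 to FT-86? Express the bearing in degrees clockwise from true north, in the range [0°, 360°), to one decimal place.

333.3°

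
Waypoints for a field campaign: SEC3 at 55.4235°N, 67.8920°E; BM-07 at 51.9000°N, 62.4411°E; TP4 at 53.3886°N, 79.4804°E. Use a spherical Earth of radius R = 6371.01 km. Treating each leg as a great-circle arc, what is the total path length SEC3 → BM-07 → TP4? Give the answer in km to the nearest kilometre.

SEC3→BM-07: c = 0.083377 rad, d = 531.19 km
BM-07→TP4: c = 0.181859 rad, d = 1158.63 km
Total = 531.19 + 1158.63 = 1689.82 km

1690 km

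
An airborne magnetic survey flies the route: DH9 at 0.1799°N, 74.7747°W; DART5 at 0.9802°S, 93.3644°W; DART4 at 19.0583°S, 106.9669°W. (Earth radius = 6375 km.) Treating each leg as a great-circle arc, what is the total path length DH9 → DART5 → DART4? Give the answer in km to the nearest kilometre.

4572 km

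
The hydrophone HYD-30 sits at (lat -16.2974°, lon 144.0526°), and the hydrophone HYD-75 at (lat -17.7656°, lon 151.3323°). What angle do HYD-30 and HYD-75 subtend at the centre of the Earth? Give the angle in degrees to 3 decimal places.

Δφ = -1.4682°,  Δλ = 7.2797°
a = sin²(Δφ/2) + cos φ₁ cos φ₂ sin²(Δλ/2) = 0.003848
c = 2·arcsin(√a) = 0.124145 rad = 7.1130°

7.113°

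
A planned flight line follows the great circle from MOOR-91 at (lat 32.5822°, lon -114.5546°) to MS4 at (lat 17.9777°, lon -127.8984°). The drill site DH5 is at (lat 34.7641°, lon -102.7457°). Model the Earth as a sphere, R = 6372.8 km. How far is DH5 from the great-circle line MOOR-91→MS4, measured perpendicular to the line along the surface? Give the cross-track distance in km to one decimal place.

δ₁₃ = central angle MOOR-91→DH5 = 0.175584 rad  (haversine)
θ₁₃ = bearing MOOR-91→DH5 = 74.244°,  θ₁₂ = bearing MOOR-91→MS4 = 222.650°
dₓₜ = R·arcsin(sin δ₁₃ · sin(θ₁₃ − θ₁₂)) = 6372.8·arcsin(0.17468·sin(-148.406°)) = -584.029 km
|dₓₜ| = 584.029 km

584.0 km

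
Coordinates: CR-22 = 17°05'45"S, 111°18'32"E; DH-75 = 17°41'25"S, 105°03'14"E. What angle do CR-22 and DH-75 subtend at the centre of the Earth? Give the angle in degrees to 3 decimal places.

CR-22: φ = -17.09583°, λ = +111.30889°
DH-75: φ = -17.69028°, λ = +105.05389°
Δφ = -0.5944°,  Δλ = -6.2550°
a = sin²(Δφ/2) + cos φ₁ cos φ₂ sin²(Δλ/2) = 0.002737
c = 2·arcsin(√a) = 0.104689 rad = 5.9982°

5.998°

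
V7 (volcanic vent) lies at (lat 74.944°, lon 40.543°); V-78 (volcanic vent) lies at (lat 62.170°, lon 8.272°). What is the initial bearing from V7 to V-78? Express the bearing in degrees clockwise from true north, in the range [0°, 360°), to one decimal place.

238.7°

Δλ = -32.2710°
y = sin Δλ · cos φ₂ = -0.249262
x = cos φ₁ sin φ₂ − sin φ₁ cos φ₂ cos Δλ = -0.151468
θ = atan2(y, x) = -121.2856° → 238.7144° (mod 360°)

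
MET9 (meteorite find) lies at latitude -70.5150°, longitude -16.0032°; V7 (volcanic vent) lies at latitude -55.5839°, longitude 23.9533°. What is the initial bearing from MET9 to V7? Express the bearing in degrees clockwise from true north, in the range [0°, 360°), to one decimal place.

69.8°

Δλ = 39.9565°
y = sin Δλ · cos φ₂ = 0.362974
x = cos φ₁ sin φ₂ − sin φ₁ cos φ₂ cos Δλ = 0.133259
θ = atan2(y, x) = 69.8403° → 69.8403° (mod 360°)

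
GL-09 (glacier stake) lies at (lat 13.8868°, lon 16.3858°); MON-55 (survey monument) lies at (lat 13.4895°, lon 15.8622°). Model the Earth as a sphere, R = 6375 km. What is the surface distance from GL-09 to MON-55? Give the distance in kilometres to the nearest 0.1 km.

Δφ = -0.3973°,  Δλ = -0.5236°
a = sin²(Δφ/2) + cos φ₁ cos φ₂ sin²(Δλ/2) = 0.000032
c = 2·arcsin(√a) = 0.011266 rad = 0.6455°
d = R·c = 6375 × 0.011266 = 71.8 km

71.8 km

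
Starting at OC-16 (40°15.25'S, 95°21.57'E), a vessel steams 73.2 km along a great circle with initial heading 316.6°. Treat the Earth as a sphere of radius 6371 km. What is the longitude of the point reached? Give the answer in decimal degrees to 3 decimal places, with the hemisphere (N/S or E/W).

94.771°E

OC-16: φ = -40.25417°, λ = +95.35950°
δ = d/R = 73.2/6371 = 0.011490 rad
φ₂ = arcsin(sin φ₁ cos δ + cos φ₁ sin δ cos θ)
   = arcsin(-0.64618·0.99993 + 0.76319·0.01149·0.72657) = -39.77436°
λ₂ = λ₁ + atan2(sin θ sin δ cos φ₁, cos δ − sin φ₁ sin φ₂) = 94.77099°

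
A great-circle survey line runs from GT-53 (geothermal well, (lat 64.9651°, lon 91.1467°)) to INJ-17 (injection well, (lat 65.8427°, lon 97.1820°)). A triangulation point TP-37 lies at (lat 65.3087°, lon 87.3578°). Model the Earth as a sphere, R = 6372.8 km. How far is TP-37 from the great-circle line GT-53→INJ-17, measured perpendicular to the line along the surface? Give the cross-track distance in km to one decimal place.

106.2 km

δ₁₃ = central angle GT-53→TP-37 = 0.028439 rad  (haversine)
θ₁₃ = bearing GT-53→TP-37 = 283.886°,  θ₁₂ = bearing GT-53→INJ-17 = 68.015°
dₓₜ = R·arcsin(sin δ₁₃ · sin(θ₁₃ − θ₁₂)) = 6372.8·arcsin(0.02843·sin(215.871°)) = -106.188 km
|dₓₜ| = 106.188 km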